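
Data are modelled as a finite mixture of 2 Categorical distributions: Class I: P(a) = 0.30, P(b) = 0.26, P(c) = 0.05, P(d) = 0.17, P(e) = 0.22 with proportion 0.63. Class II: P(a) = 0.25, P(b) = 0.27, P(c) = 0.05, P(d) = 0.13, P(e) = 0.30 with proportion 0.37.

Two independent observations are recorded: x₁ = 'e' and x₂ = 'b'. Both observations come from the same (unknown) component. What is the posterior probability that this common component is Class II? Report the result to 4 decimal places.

0.4540

By Bayes' theorem, P(k | x) = π_k f_k(x) / Σ_j π_j f_j(x).
Since both observations come from the same component, the likelihood for component k is f_k(x₁)·f_k(x₂).
  p_I = [P(e | comp) = 0.22] × [0.26] = 0.0572
  p_II = [P(e | comp) = 0.30] × [0.27] = 0.081
Multiply by the mixture weights:
  π_I·p_I = 0.63 × 0.0572 = 0.036036
  π_II·p_II = 0.37 × 0.081 = 0.02997
Normaliser: 0.036036 + 0.02997 = 0.066006
So the posterior for Class II is 0.02997 / 0.066006 ≈ 0.4540.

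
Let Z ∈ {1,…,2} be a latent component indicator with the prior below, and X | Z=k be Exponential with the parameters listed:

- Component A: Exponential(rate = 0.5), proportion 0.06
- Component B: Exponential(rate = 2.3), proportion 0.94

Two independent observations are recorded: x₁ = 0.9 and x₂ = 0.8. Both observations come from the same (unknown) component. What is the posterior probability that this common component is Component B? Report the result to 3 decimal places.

0.940

Posterior ∝ prior × likelihood, so P(k | x) ∝ w_k f_k(x); normalise over all components.
Since both observations come from the same component, the likelihood for component k is f_k(x₁)·f_k(x₂).
  f_A = [0.5·e^(−0.5·0.9) = 0.5·e^(−0.4500) = 0.318814] × [0.33516] = 0.106854
  f_B = [2.3·e^(−2.3·0.9) = 2.3·e^(−2.0700) = 0.290227] × [0.36528] = 0.106014
Unnormalised posteriors:
  w_A·f_A = 0.06 × 0.106854 = 0.00641122
  w_B·f_B = 0.94 × 0.106014 = 0.0996534
Normaliser: 0.00641122 + 0.0996534 = 0.106065
P(Component B | x₁,x₂) ≈ 0.940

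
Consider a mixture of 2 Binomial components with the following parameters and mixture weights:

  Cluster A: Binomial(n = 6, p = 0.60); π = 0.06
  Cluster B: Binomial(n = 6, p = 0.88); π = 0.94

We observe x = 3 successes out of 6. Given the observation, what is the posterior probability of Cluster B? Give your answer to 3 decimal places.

Apply Bayes' rule: the posterior for each component is proportional to its prior times its likelihood at x.
Binomial probabilities:
  L_A = C(6,3)·0.60^3·0.40^3 = 20·0.216·0.064 = 0.27648
  L_B = C(6,3)·0.88^3·0.12^3 = 20·0.681472·0.001728 = 0.0235517
Multiply by the mixture weights:
  π_A·L_A = 0.06 × 0.27648 = 0.0165888
  π_B·L_B = 0.94 × 0.0235517 = 0.0221386
Denominator: 0.0165888 + 0.0221386 = 0.0387274
P(Cluster B | data) ≈ 0.572

0.572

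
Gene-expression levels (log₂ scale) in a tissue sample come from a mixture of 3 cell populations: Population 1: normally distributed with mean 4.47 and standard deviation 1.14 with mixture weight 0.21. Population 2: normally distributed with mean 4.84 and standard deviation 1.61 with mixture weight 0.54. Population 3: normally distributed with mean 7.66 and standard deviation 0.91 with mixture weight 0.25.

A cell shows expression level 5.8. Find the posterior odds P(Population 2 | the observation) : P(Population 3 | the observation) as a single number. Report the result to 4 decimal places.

Since P(k|x) ∝ π_k f_k(x), the posterior odds are π_i f_i(x) / (π_j f_j(x)).
Normal densities:
  f_1 = 0.177192
  f_2 = 0.207434
  f_3 = 0.0542851
Odds = (0.54/0.25) × (0.207434/0.0542851) = 2.16 × 3.82119 ≈ 8.2538

8.2538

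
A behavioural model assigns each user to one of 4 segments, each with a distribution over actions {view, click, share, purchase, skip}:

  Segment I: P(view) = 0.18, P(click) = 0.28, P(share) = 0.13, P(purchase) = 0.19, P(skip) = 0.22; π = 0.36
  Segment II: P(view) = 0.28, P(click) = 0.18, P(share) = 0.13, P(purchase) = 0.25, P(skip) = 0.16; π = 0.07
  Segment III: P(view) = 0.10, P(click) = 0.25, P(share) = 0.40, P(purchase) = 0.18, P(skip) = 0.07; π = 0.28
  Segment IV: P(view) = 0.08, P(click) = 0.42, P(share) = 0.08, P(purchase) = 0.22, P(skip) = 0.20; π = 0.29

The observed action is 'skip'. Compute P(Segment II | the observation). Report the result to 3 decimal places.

0.067

Apply Bayes' rule: the posterior for each component is proportional to its prior times its likelihood at x.
Component likelihoods at x = 'skip':
  f_I = 0.22
  f_II = 0.16
  f_III = 0.07
  f_IV = 0.2
Multiply by the mixture weights:
  w_I·f_I = 0.36 × 0.22 = 0.0792
  w_II·f_II = 0.07 × 0.16 = 0.0112
  w_III·f_III = 0.28 × 0.07 = 0.0196
  w_IV·f_IV = 0.29 × 0.2 = 0.058
Denominator: 0.0792 + 0.0112 + 0.0196 + 0.058 = 0.168
P(Segment II | x) ≈ 0.067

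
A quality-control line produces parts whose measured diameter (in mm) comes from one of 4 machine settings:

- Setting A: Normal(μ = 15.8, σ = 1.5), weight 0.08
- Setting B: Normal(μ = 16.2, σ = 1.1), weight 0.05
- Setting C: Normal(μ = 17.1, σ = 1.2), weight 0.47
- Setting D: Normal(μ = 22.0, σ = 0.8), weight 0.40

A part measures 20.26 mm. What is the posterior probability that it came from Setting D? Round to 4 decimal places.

Posterior ∝ prior × likelihood, so P(k | x) ∝ w_k f_k(x); normalise over all components.
Normal densities:
  p_A = (1/(1.5·√(2π)))·exp(−(20.26−15.8)²/(2·1.5²)) = 0.265962·exp(-4.42036) = 0.0031995
  p_B = (1/(1.1·√(2π)))·exp(−(20.26−16.2)²/(2·1.1²)) = 0.362675·exp(-6.81140) = 0.000399357
  p_C = (1/(1.2·√(2π)))·exp(−(20.26−17.1)²/(2·1.2²)) = 0.332452·exp(-3.46722) = 0.0103737
  p_D = (1/(0.8·√(2π)))·exp(−(20.26−22.0)²/(2·0.8²)) = 0.498678·exp(-2.36531) = 0.0468358
Unnormalised posteriors:
  w_A·p_A = 0.08 × 0.0031995 = 0.00025596
  w_B·p_B = 0.05 × 0.000399357 = 1.99679e-05
  w_C·p_C = 0.47 × 0.0103737 = 0.00487564
  w_D·p_D = 0.40 × 0.0468358 = 0.0187343
Normaliser: 0.00025596 + 1.99679e-05 + 0.00487564 + 0.0187343 = 0.0238859
P(Setting D | data) ≈ 0.7843

0.7843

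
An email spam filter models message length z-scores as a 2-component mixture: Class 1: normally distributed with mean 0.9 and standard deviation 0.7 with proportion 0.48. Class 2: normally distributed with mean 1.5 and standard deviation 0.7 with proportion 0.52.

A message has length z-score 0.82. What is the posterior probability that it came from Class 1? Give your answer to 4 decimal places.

0.5951

Apply Bayes' rule: the posterior for each component is proportional to its prior times its likelihood at x.
Evaluate each component's likelihood at the observed value:
  L_1 = 0.566208
  L_2 = 0.355546
Unnormalised posteriors:
  P(Z=1)·L_1 = 0.48 × 0.566208 = 0.27178
  P(Z=2)·L_2 = 0.52 × 0.355546 = 0.184884
Denominator: 0.27178 + 0.184884 = 0.456664
P(Class 1 | x) ≈ 0.5951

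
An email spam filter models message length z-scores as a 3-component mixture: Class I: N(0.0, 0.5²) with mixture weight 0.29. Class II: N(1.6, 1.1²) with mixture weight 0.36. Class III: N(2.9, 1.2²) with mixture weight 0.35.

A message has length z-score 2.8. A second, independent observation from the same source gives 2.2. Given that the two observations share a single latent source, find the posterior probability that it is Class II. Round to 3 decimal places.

0.409

P(component k | x) = π_k·f_k(x) / marginal(x), where marginal(x) = Σ_j π_j·f_j(x).
Since both observations come from the same component, the likelihood for component k is f_k(x₁)·f_k(x₂).
  p_I = [(1/(0.5·√(2π)))·exp(−(2.8−0.0)²/(2·0.5²)) = 0.797885·exp(-15.68000) = 1.23652e-07] × [4.98849e-05] = 6.16839e-12
  p_II = [(1/(1.1·√(2π)))·exp(−(2.8−1.6)²/(2·1.1²)) = 0.362675·exp(-0.59504) = 0.20003] × [0.312544] = 0.0625181
  p_III = [(1/(1.2·√(2π)))·exp(−(2.8−2.9)²/(2·1.2²)) = 0.332452·exp(-0.00347) = 0.3313] × [0.280439] = 0.0929093
Weight by the priors:
  π_I·p_I = 0.29 × 6.16839e-12 = 1.78883e-12
  π_II·p_II = 0.36 × 0.0625181 = 0.0225065
  π_III·p_III = 0.35 × 0.0929093 = 0.0325183
Evidence: 1.78883e-12 + 0.0225065 + 0.0325183 = 0.0550248
P(Class II | x₁, x₂) = 0.0225065 / 0.0550248 ≈ 0.409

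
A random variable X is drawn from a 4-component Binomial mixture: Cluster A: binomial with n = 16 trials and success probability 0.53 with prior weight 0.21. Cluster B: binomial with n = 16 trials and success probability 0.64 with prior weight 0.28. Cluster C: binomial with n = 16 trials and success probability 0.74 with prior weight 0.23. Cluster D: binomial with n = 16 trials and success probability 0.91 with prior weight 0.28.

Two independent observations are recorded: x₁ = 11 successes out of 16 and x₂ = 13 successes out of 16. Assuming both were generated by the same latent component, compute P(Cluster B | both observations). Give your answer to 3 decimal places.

P(component k | x) = π_k·f_k(x) / marginal(x), where marginal(x) = Σ_j π_j·f_j(x).
Since both observations come from the same component, the likelihood for component k is f_k(x₁)·f_k(x₂).
  f_A = [0.0928553] × [0.015138] = 0.00140564
  f_B = [0.194883] × [0.0789651] = 0.015389
  f_C = [0.189103] × [0.19639] = 0.037138
  f_D = [0.00914009] × [0.119799] = 0.00109497
Unnormalised posteriors:
  π_A·f_A = 0.21 × 0.00140564 = 0.000295185
  π_B·f_B = 0.28 × 0.015389 = 0.00430892
  π_C·f_C = 0.23 × 0.037138 = 0.00854174
  π_D·f_D = 0.28 × 0.00109497 = 0.000306593
Denominator: 0.000295185 + 0.00430892 + 0.00854174 + 0.000306593 = 0.0134524
Responsibility of Cluster B: 0.00430892 / 0.0134524 ≈ 0.320

0.320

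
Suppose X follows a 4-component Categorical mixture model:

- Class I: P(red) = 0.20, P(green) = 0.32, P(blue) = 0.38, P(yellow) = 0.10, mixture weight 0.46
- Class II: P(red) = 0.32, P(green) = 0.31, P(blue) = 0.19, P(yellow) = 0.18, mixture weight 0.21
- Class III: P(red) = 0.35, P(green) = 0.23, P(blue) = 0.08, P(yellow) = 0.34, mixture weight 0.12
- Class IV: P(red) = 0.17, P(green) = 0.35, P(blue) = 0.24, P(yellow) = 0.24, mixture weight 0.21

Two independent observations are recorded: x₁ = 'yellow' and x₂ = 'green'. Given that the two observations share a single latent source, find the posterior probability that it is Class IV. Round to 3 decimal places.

By Bayes' theorem, P(k | x) = P(Z=k) f_k(x) / Σ_j P(Z=j) f_j(x).
Since both observations come from the same component, the likelihood for component k is f_k(x₁)·f_k(x₂).
  p_I = [0.1] × [0.32] = 0.032
  p_II = [0.18] × [0.31] = 0.0558
  p_III = [0.34] × [0.23] = 0.0782
  p_IV = [0.24] × [0.35] = 0.084
Weight by the priors:
  P(Z=I)·p_I = 0.46 × 0.032 = 0.01472
  P(Z=II)·p_II = 0.21 × 0.0558 = 0.011718
  P(Z=III)·p_III = 0.12 × 0.0782 = 0.009384
  P(Z=IV)·p_IV = 0.21 × 0.084 = 0.01764
Evidence: 0.01472 + 0.011718 + 0.009384 + 0.01764 = 0.053462
P(Class IV | x₁,x₂) ≈ 0.330

0.330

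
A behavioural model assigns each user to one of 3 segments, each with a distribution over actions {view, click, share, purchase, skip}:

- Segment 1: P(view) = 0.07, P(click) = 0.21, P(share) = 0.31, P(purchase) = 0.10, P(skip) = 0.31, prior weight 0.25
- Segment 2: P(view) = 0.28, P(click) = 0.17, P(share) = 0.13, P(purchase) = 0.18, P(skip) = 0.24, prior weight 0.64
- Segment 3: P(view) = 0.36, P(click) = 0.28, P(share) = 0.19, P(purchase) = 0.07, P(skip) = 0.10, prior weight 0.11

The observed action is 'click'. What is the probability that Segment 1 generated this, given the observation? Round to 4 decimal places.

Apply Bayes' rule: the posterior for each component is proportional to its prior times its likelihood at x.
Component likelihoods at x = 'click':
  L_1 = P(click | comp) = 0.21
  L_2 = P(click | comp) = 0.17
  L_3 = P(click | comp) = 0.28
Prior × likelihood for each component:
  P(Z=1)·L_1 = 0.25 × 0.21 = 0.0525
  P(Z=2)·L_2 = 0.64 × 0.17 = 0.1088
  P(Z=3)·L_3 = 0.11 × 0.28 = 0.0308
Normaliser: 0.0525 + 0.1088 + 0.0308 = 0.1921
P(Segment 1 | data) = 0.0525 / 0.1921 ≈ 0.2733

0.2733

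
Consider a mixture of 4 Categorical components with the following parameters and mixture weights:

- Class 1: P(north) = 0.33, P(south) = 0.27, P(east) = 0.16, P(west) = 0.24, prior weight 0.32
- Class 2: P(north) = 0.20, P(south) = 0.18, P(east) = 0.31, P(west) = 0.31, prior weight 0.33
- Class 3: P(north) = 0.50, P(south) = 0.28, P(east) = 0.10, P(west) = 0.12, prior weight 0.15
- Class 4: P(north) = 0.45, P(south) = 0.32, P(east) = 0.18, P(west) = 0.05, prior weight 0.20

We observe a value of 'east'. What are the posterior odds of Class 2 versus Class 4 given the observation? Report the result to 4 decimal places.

Since P(k|x) ∝ π_k f_k(x), the posterior odds are π_i f_i(x) / (π_j f_j(x)).
Component likelihoods at x = 'east':
  L_1 = P(east | comp) = 0.16
  L_2 = P(east | comp) = 0.31
  L_3 = P(east | comp) = 0.10
  L_4 = P(east | comp) = 0.18
Posterior odds = (π_2·L_2) / (π_4·L_4) = (0.33·0.31) / (0.20·0.18) = 0.1023 / 0.036 ≈ 2.8417

2.8417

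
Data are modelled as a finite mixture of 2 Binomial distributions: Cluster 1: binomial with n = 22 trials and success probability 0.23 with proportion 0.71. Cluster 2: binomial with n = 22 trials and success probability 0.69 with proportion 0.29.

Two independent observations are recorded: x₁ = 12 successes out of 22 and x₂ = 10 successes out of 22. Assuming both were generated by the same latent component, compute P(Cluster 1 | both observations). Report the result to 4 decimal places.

By Bayes' theorem, P(k | x) = π_k f_k(x) / Σ_j π_j f_j(x).
Since both observations come from the same component, the likelihood for component k is f_k(x₁)·f_k(x₂).
  p_1 = [C(22,12)·0.23^12·0.77^10 = 646646·2.19146e-08·0.0732668 = 0.00103826] × [0.0116368] = 1.20821e-05
  p_2 = [C(22,12)·0.69^12·0.31^10 = 646646·0.0116463·8.19628e-06 = 0.0617266] × [0.0124594] = 0.000769078
Prior × likelihood for each component:
  π_1·p_1 = 0.71 × 1.20821e-05 = 8.57827e-06
  π_2·p_2 = 0.29 × 0.000769078 = 0.000223033
Sum: 8.57827e-06 + 0.000223033 = 0.000231611
P(Cluster 1 | x₁, x₂) ≈ 0.0370

0.0370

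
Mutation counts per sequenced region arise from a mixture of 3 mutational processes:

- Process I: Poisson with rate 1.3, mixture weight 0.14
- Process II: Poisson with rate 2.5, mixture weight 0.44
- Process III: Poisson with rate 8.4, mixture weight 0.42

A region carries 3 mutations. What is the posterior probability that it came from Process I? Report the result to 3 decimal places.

0.119

By Bayes' theorem, P(k | x) = P(Z=k) f_k(x) / Σ_j P(Z=j) f_j(x).
Poisson probabilities:
  p_I = 0.0997921
  p_II = 0.213763
  p_III = 0.0222133
Prior × likelihood for each component:
  P(Z=I)·p_I = 0.14 × 0.0997921 = 0.0139709
  P(Z=II)·p_II = 0.44 × 0.213763 = 0.0940557
  P(Z=III)·p_III = 0.42 × 0.0222133 = 0.00932958
Denominator: 0.0139709 + 0.0940557 + 0.00932958 = 0.117356
P(Process I | data) ≈ 0.119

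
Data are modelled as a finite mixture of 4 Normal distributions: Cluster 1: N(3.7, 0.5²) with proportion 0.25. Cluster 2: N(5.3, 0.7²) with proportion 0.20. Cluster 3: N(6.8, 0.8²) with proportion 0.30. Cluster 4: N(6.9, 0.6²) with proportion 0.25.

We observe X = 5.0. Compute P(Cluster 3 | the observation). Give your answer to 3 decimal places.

0.096

P(component k | x) = w_k·f_k(x) / marginal(x), where marginal(x) = Σ_j w_j·f_j(x).
Normal densities:
  p_1 = (1/(0.5·√(2π)))·exp(−(5.0−3.7)²/(2·0.5²)) = 0.797885·exp(-3.38000) = 0.0271659
  p_2 = (1/(0.7·√(2π)))·exp(−(5.0−5.3)²/(2·0.7²)) = 0.569918·exp(-0.09184) = 0.51991
  p_3 = (1/(0.8·√(2π)))·exp(−(5.0−6.8)²/(2·0.8²)) = 0.498678·exp(-2.53125) = 0.0396746
  p_4 = (1/(0.6·√(2π)))·exp(−(5.0−6.9)²/(2·0.6²)) = 0.664904·exp(-5.01389) = 0.00441829
Prior × likelihood for each component:
  w_1·p_1 = 0.25 × 0.0271659 = 0.00679148
  w_2·p_2 = 0.20 × 0.51991 = 0.103982
  w_3·p_3 = 0.30 × 0.0396746 = 0.0119024
  w_4·p_4 = 0.25 × 0.00441829 = 0.00110457
Evidence: 0.00679148 + 0.103982 + 0.0119024 + 0.00110457 = 0.12378
P(Cluster 3 | x) ≈ 0.096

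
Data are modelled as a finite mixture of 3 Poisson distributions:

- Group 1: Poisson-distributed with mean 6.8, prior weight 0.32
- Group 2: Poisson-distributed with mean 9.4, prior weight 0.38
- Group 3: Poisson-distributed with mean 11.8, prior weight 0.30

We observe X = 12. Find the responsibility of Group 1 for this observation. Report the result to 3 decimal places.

By Bayes' theorem, P(k | x) = P(Z=k) f_k(x) / Σ_j P(Z=j) f_j(x).
Poisson probabilities:
  p_1 = e^(−6.8)·6.8^12/12! = 0.0227283
  p_2 = e^(−9.4)·9.4^12/12! = 0.0821919
  p_3 = e^(−11.8)·11.8^12/12! = 0.114175
Weight by the priors:
  P(Z=1)·p_1 = 0.32 × 0.0227283 = 0.00727307
  P(Z=2)·p_2 = 0.38 × 0.0821919 = 0.0312329
  P(Z=3)·p_3 = 0.30 × 0.114175 = 0.0342526
Sum: 0.00727307 + 0.0312329 + 0.0342526 = 0.0727586
Responsibility of Group 1: 0.00727307 / 0.0727586 ≈ 0.100

0.100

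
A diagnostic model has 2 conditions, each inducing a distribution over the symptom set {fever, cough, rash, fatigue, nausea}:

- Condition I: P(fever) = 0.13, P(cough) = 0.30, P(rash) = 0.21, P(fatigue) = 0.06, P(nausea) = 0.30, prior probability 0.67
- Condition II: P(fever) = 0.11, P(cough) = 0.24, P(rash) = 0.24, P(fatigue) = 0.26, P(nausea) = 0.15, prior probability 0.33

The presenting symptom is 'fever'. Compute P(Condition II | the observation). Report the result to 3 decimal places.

The responsibility of component k is π_k f_k(x) divided by Σ_j π_j f_j(x).
Evaluate each component's likelihood at the observed value:
  p_I = P(fever | comp) = 0.13
  p_II = P(fever | comp) = 0.11
Prior × likelihood for each component:
  π_I·p_I = 0.67 × 0.13 = 0.0871
  π_II·p_II = 0.33 × 0.11 = 0.0363
Normaliser: 0.0871 + 0.0363 = 0.1234
Responsibility of Condition II: 0.0363 / 0.1234 ≈ 0.294

0.294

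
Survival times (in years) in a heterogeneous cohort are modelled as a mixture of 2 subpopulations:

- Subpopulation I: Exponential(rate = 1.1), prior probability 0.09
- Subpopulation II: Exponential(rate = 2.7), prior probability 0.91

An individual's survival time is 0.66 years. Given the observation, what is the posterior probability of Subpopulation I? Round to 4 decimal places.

0.1038

Posterior ∝ prior × likelihood, so P(k | x) ∝ w_k f_k(x); normalise over all components.
Evaluate each component's likelihood at the observed value:
  p_I = 0.532225
  p_II = 0.454413
Unnormalised posteriors:
  w_I·p_I = 0.09 × 0.532225 = 0.0479002
  w_II·p_II = 0.91 × 0.454413 = 0.413516
Sum: 0.0479002 + 0.413516 = 0.461416
Responsibility of Subpopulation I: 0.0479002 / 0.461416 ≈ 0.1038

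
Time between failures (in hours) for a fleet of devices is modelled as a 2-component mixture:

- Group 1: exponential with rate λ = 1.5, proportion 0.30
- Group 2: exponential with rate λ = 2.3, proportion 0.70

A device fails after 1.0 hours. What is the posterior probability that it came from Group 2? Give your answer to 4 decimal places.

0.6165

Posterior ∝ prior × likelihood, so P(k | x) ∝ π_k f_k(x); normalise over all components.
Evaluate each component's likelihood at the observed value:
  f_1 = 0.334695
  f_2 = 0.230595
Weight by the priors:
  π_1·f_1 = 0.30 × 0.334695 = 0.100409
  π_2·f_2 = 0.70 × 0.230595 = 0.161417
Evidence: 0.100409 + 0.161417 = 0.261825
Responsibility of Group 2: 0.161417 / 0.261825 ≈ 0.6165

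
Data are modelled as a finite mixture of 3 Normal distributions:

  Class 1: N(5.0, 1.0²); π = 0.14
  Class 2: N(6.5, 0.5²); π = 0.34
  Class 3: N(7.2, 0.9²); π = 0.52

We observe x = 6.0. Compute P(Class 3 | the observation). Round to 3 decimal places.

The responsibility of component k is P(Z=k) f_k(x) divided by Σ_j P(Z=j) f_j(x).
Normal densities:
  p_1 = 0.241971
  p_2 = 0.483941
  p_3 = 0.182233
Weight by the priors:
  P(Z=1)·p_1 = 0.14 × 0.241971 = 0.0338759
  P(Z=2)·p_2 = 0.34 × 0.483941 = 0.16454
  P(Z=3)·p_3 = 0.52 × 0.182233 = 0.0947614
Denominator: 0.0338759 + 0.16454 + 0.0947614 = 0.293177
P(Class 3 | data) = 0.0947614 / 0.293177 ≈ 0.323

0.323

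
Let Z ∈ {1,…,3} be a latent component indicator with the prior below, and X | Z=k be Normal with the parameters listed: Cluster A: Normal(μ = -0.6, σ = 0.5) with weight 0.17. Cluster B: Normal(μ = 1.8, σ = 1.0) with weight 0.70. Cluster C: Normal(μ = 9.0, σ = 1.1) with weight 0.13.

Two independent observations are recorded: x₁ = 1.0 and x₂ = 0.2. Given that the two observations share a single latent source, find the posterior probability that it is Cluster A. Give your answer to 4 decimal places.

P(component k | x) = P(Z=k)·f_k(x) / marginal(x), where marginal(x) = Σ_j P(Z=j)·f_j(x).
Since both observations come from the same component, the likelihood for component k is f_k(x₁)·f_k(x₂).
  f_A = [0.00476818] × [0.221842] = 0.00105778
  f_B = [0.289692] × [0.110921] = 0.0321328
  f_C = [1.18589e-12] × [4.59297e-15] = 5.44675e-27
Multiply by the mixture weights:
  P(Z=A)·f_A = 0.17 × 0.00105778 = 0.000179823
  P(Z=B)·f_B = 0.70 × 0.0321328 = 0.022493
  P(Z=C)·f_C = 0.13 × 5.44675e-27 = 7.08077e-28
Evidence: 0.000179823 + 0.022493 + 7.08077e-28 = 0.0226728
Responsibility of Cluster A: 0.000179823 / 0.0226728 ≈ 0.0079

0.0079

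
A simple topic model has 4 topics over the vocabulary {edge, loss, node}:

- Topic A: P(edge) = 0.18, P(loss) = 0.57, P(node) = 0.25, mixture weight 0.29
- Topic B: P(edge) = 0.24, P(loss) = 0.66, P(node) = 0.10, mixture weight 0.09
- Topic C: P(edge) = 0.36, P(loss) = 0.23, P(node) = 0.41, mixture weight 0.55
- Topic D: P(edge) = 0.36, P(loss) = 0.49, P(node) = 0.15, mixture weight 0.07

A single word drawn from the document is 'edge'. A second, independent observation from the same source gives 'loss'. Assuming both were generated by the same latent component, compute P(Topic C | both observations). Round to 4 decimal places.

The responsibility of component k is w_k f_k(x) divided by Σ_j w_j f_j(x).
Since both observations come from the same component, the likelihood for component k is f_k(x₁)·f_k(x₂).
  p_A = [P(edge | comp) = 0.18] × [0.57] = 0.1026
  p_B = [P(edge | comp) = 0.24] × [0.66] = 0.1584
  p_C = [P(edge | comp) = 0.36] × [0.23] = 0.0828
  p_D = [P(edge | comp) = 0.36] × [0.49] = 0.1764
Weight by the priors:
  w_A·p_A = 0.29 × 0.1026 = 0.029754
  w_B·p_B = 0.09 × 0.1584 = 0.014256
  w_C·p_C = 0.55 × 0.0828 = 0.04554
  w_D·p_D = 0.07 × 0.1764 = 0.012348
Denominator: 0.029754 + 0.014256 + 0.04554 + 0.012348 = 0.101898
P(Topic C | x) = 0.04554 / 0.101898 ≈ 0.4469

0.4469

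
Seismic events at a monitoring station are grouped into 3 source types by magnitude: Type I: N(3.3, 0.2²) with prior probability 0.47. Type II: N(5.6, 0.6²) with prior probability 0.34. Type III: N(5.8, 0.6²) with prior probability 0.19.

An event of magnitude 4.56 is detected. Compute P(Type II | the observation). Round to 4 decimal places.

Apply Bayes' rule: the posterior for each component is proportional to its prior times its likelihood at x.
Component likelihoods at x = 4.56:
  f_I = (1/(0.2·√(2π)))·exp(−(4.56−3.3)²/(2·0.2²)) = 1.994711·exp(-19.84500) = 4.80072e-09
  f_II = (1/(0.6·√(2π)))·exp(−(4.56−5.6)²/(2·0.6²)) = 0.664904·exp(-1.50222) = 0.148031
  f_III = (1/(0.6·√(2π)))·exp(−(4.56−5.8)²/(2·0.6²)) = 0.664904·exp(-2.13556) = 0.0785776
Unnormalised posteriors:
  P(Z=I)·f_I = 0.47 × 4.80072e-09 = 2.25634e-09
  P(Z=II)·f_II = 0.34 × 0.148031 = 0.0503305
  P(Z=III)·f_III = 0.19 × 0.0785776 = 0.0149297
Denominator: 2.25634e-09 + 0.0503305 + 0.0149297 = 0.0652602
Responsibility of Type II: 0.0503305 / 0.0652602 ≈ 0.7712

0.7712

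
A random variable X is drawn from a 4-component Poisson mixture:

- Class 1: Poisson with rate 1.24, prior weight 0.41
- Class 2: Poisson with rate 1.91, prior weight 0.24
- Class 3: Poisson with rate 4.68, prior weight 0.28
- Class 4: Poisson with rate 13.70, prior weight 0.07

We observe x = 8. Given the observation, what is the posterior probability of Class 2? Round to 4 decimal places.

By Bayes' theorem, P(k | x) = w_k f_k(x) / Σ_j w_j f_j(x).
Evaluate each component's likelihood at the observed value:
  f_1 = e^(−1.24)·1.24^8/8! = 4.01169e-05
  f_2 = e^(−1.91)·1.91^8/8! = 0.000650495
  f_3 = e^(−4.68)·4.68^8/8! = 0.05296
  f_4 = e^(−13.70)·13.70^8/8! = 0.0345469
Prior × likelihood for each component:
  w_1·f_1 = 0.41 × 4.01169e-05 = 1.64479e-05
  w_2·f_2 = 0.24 × 0.000650495 = 0.000156119
  w_3·f_3 = 0.28 × 0.05296 = 0.0148288
  w_4·f_4 = 0.07 × 0.0345469 = 0.00241829
Marginal: 1.64479e-05 + 0.000156119 + 0.0148288 + 0.00241829 = 0.0174197
P(Class 2 | 8) = 0.000156119 / 0.0174197 ≈ 0.0090

0.0090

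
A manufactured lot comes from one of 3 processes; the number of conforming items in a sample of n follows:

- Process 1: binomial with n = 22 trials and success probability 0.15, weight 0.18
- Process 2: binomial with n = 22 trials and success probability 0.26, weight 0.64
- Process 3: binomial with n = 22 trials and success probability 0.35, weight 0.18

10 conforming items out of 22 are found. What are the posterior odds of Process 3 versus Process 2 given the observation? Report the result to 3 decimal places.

Only the two components matter; the odds are (π_i f_i(x)) / (π_j f_j(x)).
Evaluate each component's likelihood at the observed value:
  p_1 = C(22,10)·0.15^10·0.85^12 = 646646·5.7665e-09·0.142242 = 0.000530403
  p_2 = C(22,10)·0.26^10·0.74^12 = 646646·1.41167e-06·0.0269638 = 0.0246139
  p_3 = C(22,10)·0.35^10·0.65^12 = 646646·2.75855e-05·0.00568801 = 0.101463
Odds = (0.18/0.64) × (0.101463/0.0246139) = 0.28125 × 4.12218 ≈ 1.159

1.159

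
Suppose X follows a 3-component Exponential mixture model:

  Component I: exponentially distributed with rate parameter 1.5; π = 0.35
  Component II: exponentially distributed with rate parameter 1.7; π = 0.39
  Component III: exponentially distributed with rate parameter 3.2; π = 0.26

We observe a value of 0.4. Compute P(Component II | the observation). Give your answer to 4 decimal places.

0.3927

Apply Bayes' rule: the posterior for each component is proportional to its prior times its likelihood at x.
Component likelihoods at x = 0.4:
  L_I = 0.823217
  L_II = 0.861249
  L_III = 0.889719
Weight by the priors:
  π_I·L_I = 0.35 × 0.823217 = 0.288126
  π_II·L_II = 0.39 × 0.861249 = 0.335887
  π_III·L_III = 0.26 × 0.889719 = 0.231327
Normaliser: 0.288126 + 0.335887 + 0.231327 = 0.85534
So the posterior for Component II is 0.335887 / 0.85534 ≈ 0.3927.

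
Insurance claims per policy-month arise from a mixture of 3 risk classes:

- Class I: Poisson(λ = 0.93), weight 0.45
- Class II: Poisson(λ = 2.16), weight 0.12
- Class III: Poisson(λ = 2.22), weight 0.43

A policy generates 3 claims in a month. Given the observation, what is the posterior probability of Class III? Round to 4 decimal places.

P(component k | x) = P(Z=k)·f_k(x) / marginal(x), where marginal(x) = Σ_j P(Z=j)·f_j(x).
Component likelihoods at x = 3 claims:
  p_I = 0.0528937
  p_II = 0.193702
  p_III = 0.19805
Weight by the priors:
  P(Z=I)·p_I = 0.45 × 0.0528937 = 0.0238022
  P(Z=II)·p_II = 0.12 × 0.193702 = 0.0232442
  P(Z=III)·p_III = 0.43 × 0.19805 = 0.0851613
Sum: 0.0238022 + 0.0232442 + 0.0851613 = 0.132208
P(Class III | 3 claims) ≈ 0.6441

0.6441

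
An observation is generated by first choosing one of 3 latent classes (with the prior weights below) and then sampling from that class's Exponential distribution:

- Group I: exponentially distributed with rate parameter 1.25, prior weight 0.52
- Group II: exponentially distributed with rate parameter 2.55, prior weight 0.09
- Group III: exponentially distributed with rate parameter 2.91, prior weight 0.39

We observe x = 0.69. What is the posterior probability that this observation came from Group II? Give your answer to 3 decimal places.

0.085

The responsibility of component k is P(Z=k) f_k(x) divided by Σ_j P(Z=j) f_j(x).
Component likelihoods at x = 0.69:
  L_I = 1.25·e^(−1.25·0.69) = 1.25·e^(−0.8625) = 0.527632
  L_II = 2.55·e^(−2.55·0.69) = 2.55·e^(−1.7595) = 0.438934
  L_III = 2.91·e^(−2.91·0.69) = 2.91·e^(−2.0079) = 0.390727
Multiply by the mixture weights:
  P(Z=I)·L_I = 0.52 × 0.527632 = 0.274369
  P(Z=II)·L_II = 0.09 × 0.438934 = 0.039504
  P(Z=III)·L_III = 0.39 × 0.390727 = 0.152383
Sum: 0.274369 + 0.039504 + 0.152383 = 0.466256
Responsibility of Group II: 0.039504 / 0.466256 ≈ 0.085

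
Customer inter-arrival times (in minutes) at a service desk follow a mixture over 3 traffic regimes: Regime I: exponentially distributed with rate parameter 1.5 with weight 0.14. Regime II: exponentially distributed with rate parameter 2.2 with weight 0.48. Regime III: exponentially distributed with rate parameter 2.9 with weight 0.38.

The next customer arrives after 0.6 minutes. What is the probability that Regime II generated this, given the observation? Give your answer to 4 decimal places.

The responsibility of component k is P(Z=k) f_k(x) divided by Σ_j P(Z=j) f_j(x).
Component likelihoods at x = 0.6 minutes:
  p_I = 0.609854
  p_II = 0.587698
  p_III = 0.509009
Prior × likelihood for each component:
  P(Z=I)·p_I = 0.14 × 0.609854 = 0.0853796
  P(Z=II)·p_II = 0.48 × 0.587698 = 0.282095
  P(Z=III)·p_III = 0.38 × 0.509009 = 0.193423
Denominator: 0.0853796 + 0.282095 + 0.193423 = 0.560898
P(Regime II | the observation) ≈ 0.5029

0.5029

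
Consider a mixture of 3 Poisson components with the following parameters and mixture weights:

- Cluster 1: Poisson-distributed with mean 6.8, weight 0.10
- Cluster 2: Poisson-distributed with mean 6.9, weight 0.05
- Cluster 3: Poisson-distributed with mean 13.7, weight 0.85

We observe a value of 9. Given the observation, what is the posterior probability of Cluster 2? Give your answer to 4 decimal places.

By Bayes' theorem, P(k | x) = P(Z=k) f_k(x) / Σ_j P(Z=j) f_j(x).
Poisson probabilities:
  L_1 = 0.0954146
  L_2 = 0.0984571
  L_3 = 0.0525881
Weight by the priors:
  P(Z=1)·L_1 = 0.10 × 0.0954146 = 0.00954146
  P(Z=2)·L_2 = 0.05 × 0.0984571 = 0.00492285
  P(Z=3)·L_3 = 0.85 × 0.0525881 = 0.0446999
Marginal: 0.00954146 + 0.00492285 + 0.0446999 = 0.0591642
Responsibility of Cluster 2: 0.00492285 / 0.0591642 ≈ 0.0832

0.0832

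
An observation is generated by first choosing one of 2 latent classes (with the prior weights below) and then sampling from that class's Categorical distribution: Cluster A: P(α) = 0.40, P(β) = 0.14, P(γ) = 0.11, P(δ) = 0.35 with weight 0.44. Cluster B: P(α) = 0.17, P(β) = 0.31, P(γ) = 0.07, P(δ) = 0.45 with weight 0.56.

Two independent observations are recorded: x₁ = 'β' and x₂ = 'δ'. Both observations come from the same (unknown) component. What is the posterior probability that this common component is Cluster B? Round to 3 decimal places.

The responsibility of component k is π_k f_k(x) divided by Σ_j π_j f_j(x).
Since both observations come from the same component, the likelihood for component k is f_k(x₁)·f_k(x₂).
  L_A = [0.14] × [0.35] = 0.049
  L_B = [0.31] × [0.45] = 0.1395
Unnormalised posteriors:
  π_A·L_A = 0.44 × 0.049 = 0.02156
  π_B·L_B = 0.56 × 0.1395 = 0.07812
Normaliser: 0.02156 + 0.07812 = 0.09968
Responsibility of Cluster B: 0.07812 / 0.09968 ≈ 0.784

0.784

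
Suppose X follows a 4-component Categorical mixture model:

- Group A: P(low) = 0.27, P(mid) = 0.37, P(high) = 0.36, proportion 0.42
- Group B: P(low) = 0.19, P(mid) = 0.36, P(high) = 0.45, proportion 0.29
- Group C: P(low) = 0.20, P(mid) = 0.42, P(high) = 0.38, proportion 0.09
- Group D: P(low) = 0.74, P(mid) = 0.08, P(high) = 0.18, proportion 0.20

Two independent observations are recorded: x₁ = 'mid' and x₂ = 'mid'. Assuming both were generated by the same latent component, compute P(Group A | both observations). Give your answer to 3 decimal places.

0.512

P(component k | x) = π_k·f_k(x) / marginal(x), where marginal(x) = Σ_j π_j·f_j(x).
Since both observations come from the same component, the likelihood for component k is f_k(x₁)·f_k(x₂).
  f_A = [P(mid | comp) = 0.37] × [0.37] = 0.1369
  f_B = [P(mid | comp) = 0.36] × [0.36] = 0.1296
  f_C = [P(mid | comp) = 0.42] × [0.42] = 0.1764
  f_D = [P(mid | comp) = 0.08] × [0.08] = 0.0064
Multiply by the mixture weights:
  π_A·f_A = 0.42 × 0.1369 = 0.057498
  π_B·f_B = 0.29 × 0.1296 = 0.037584
  π_C·f_C = 0.09 × 0.1764 = 0.015876
  π_D·f_D = 0.20 × 0.0064 = 0.00128
Sum: 0.057498 + 0.037584 + 0.015876 + 0.00128 = 0.112238
P(Group A | data) = 0.057498 / 0.112238 ≈ 0.512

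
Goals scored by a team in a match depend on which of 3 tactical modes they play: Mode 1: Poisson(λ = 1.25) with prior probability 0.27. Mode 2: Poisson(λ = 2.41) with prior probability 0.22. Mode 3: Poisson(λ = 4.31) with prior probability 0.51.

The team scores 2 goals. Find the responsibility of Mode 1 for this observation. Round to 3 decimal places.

Apply Bayes' rule: the posterior for each component is proportional to its prior times its likelihood at x.
Poisson probabilities:
  f_1 = 0.223832
  f_2 = 0.260828
  f_3 = 0.124771
Unnormalised posteriors:
  π_1·f_1 = 0.27 × 0.223832 = 0.0604346
  π_2·f_2 = 0.22 × 0.260828 = 0.0573822
  π_3·f_3 = 0.51 × 0.124771 = 0.0636335
Sum: 0.0604346 + 0.0573822 + 0.0636335 = 0.18145
Responsibility of Mode 1: 0.0604346 / 0.18145 ≈ 0.333

0.333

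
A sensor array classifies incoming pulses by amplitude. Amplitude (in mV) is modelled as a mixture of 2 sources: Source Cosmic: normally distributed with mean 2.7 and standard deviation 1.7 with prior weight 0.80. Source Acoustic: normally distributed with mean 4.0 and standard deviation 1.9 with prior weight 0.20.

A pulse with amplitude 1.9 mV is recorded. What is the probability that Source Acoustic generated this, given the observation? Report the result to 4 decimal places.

0.1195

P(component k | x) = w_k·f_k(x) / marginal(x), where marginal(x) = Σ_j w_j·f_j(x).
Normal densities:
  p_Cosmic = 0.210074
  p_Acoustic = 0.113996
Unnormalised posteriors:
  w_Cosmic·p_Cosmic = 0.80 × 0.210074 = 0.16806
  w_Acoustic·p_Acoustic = 0.20 × 0.113996 = 0.0227991
Marginal: 0.16806 + 0.0227991 = 0.190859
P(Source Acoustic | the observation) ≈ 0.1195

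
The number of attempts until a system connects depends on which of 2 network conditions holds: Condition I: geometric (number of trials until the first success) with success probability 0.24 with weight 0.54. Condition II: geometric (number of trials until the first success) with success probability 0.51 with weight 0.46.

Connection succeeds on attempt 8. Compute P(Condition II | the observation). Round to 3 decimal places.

0.077

P(component k | x) = P(Z=k)·f_k(x) / marginal(x), where marginal(x) = Σ_j P(Z=j)·f_j(x).
Geometric probabilities:
  f_I = 0.0351485
  f_II = 0.00345894
Weight by the priors:
  P(Z=I)·f_I = 0.54 × 0.0351485 = 0.0189802
  P(Z=II)·f_II = 0.46 × 0.00345894 = 0.00159111
Evidence: 0.0189802 + 0.00159111 = 0.0205713
Responsibility of Condition II: 0.00159111 / 0.0205713 ≈ 0.077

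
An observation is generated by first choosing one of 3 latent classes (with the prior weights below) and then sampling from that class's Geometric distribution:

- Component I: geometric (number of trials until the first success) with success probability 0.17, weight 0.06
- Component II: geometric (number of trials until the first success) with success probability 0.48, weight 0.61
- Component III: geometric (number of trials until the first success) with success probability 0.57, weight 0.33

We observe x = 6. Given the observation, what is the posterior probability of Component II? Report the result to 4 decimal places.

0.6214

Posterior ∝ prior × likelihood, so P(k | x) ∝ π_k f_k(x); normalise over all components.
Component likelihoods at x = 6:
  p_I = 0.17·(1−0.17)^5 = 0.17·0.393904 = 0.0669637
  p_II = 0.48·(1−0.48)^5 = 0.48·0.0380204 = 0.0182498
  p_III = 0.57·(1−0.57)^5 = 0.57·0.0147008 = 0.00837948
Prior × likelihood for each component:
  π_I·p_I = 0.06 × 0.0669637 = 0.00401782
  π_II·p_II = 0.61 × 0.0182498 = 0.0111324
  π_III·p_III = 0.33 × 0.00837948 = 0.00276523
Evidence: 0.00401782 + 0.0111324 + 0.00276523 = 0.0179154
Responsibility of Component II: 0.0111324 / 0.0179154 ≈ 0.6214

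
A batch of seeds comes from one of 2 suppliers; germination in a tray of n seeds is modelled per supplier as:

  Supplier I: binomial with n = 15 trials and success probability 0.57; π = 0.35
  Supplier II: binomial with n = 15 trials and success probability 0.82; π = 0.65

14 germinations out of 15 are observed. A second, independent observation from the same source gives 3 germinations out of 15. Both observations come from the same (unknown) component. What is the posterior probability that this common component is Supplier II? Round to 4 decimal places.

0.0108

P(component k | x) = π_k·f_k(x) / marginal(x), where marginal(x) = Σ_j π_j·f_j(x).
Since both observations come from the same component, the likelihood for component k is f_k(x₁)·f_k(x₂).
  L_I = [C(15,14)·0.57^14·0.43^1 = 15·0.000382162·0.43 = 0.00246495] × [0.00336711] = 8.29975e-06
  L_II = [C(15,14)·0.82^14·0.18^1 = 15·0.0621432·0.18 = 0.167787] × [2.90217e-07] = 4.86946e-08
Weight by the priors:
  π_I·L_I = 0.35 × 8.29975e-06 = 2.90491e-06
  π_II·L_II = 0.65 × 4.86946e-08 = 3.16515e-08
Evidence: 2.90491e-06 + 3.16515e-08 = 2.93656e-06
P(Supplier II | x₁, x₂) = 3.16515e-08 / 2.93656e-06 ≈ 0.0108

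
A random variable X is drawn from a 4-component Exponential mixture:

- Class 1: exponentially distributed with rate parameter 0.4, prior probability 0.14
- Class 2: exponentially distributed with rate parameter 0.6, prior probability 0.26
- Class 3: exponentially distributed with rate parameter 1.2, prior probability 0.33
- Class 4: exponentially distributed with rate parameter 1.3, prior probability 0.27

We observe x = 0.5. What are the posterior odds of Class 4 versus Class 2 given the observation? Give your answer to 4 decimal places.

Posterior odds = (π_i f_i(x)) / (π_j f_j(x)); the normalising sum cancels.
Exponential densities:
  p_1 = 0.327492
  p_2 = 0.444491
  p_3 = 0.658574
  p_4 = 0.67866
0.183238 / 0.115568 ≈ 1.5855

1.5855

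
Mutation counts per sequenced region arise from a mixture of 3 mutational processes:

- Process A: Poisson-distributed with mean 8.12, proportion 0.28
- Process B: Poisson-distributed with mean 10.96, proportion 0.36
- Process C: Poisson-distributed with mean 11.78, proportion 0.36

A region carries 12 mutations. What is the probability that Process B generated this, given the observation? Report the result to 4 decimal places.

0.4148

P(component k | x) = P(Z=k)·f_k(x) / marginal(x), where marginal(x) = Σ_j P(Z=j)·f_j(x).
Evaluate each component's likelihood at the observed value:
  p_A = e^(−8.12)·8.12^12/12! = 0.0510345
  p_B = e^(−10.96)·10.96^12/12! = 0.109024
  p_C = e^(−11.78)·11.78^12/12! = 0.114135
Prior × likelihood for each component:
  P(Z=A)·p_A = 0.28 × 0.0510345 = 0.0142897
  P(Z=B)·p_B = 0.36 × 0.109024 = 0.0392486
  P(Z=C)·p_C = 0.36 × 0.114135 = 0.0410885
Marginal: 0.0142897 + 0.0392486 + 0.0410885 = 0.0946268
So the posterior for Process B is 0.0392486 / 0.0946268 ≈ 0.4148.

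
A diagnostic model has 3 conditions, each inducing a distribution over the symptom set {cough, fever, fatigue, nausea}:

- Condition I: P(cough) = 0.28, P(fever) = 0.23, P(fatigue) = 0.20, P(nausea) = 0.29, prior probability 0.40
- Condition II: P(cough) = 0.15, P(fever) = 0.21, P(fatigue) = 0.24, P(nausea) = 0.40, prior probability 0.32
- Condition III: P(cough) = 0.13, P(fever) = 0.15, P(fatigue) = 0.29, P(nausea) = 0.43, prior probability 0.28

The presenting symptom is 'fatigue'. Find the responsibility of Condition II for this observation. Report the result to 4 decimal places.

0.3227

Posterior ∝ prior × likelihood, so P(k | x) ∝ π_k f_k(x); normalise over all components.
Component likelihoods at x = 'fatigue':
  p_I = 0.2
  p_II = 0.24
  p_III = 0.29
Prior × likelihood for each component:
  π_I·p_I = 0.40 × 0.2 = 0.08
  π_II·p_II = 0.32 × 0.24 = 0.0768
  π_III·p_III = 0.28 × 0.29 = 0.0812
Sum: 0.08 + 0.0768 + 0.0812 = 0.238
Responsibility of Condition II: 0.0768 / 0.238 ≈ 0.3227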